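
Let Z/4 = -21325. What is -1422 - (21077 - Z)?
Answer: -107799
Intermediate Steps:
Z = -85300 (Z = 4*(-21325) = -85300)
-1422 - (21077 - Z) = -1422 - (21077 - 1*(-85300)) = -1422 - (21077 + 85300) = -1422 - 1*106377 = -1422 - 106377 = -107799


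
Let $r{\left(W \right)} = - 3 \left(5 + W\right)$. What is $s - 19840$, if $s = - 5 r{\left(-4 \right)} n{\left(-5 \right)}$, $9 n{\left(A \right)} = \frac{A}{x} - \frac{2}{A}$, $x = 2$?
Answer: $- \frac{39687}{2} \approx -19844.0$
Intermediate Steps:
$n{\left(A \right)} = - \frac{2}{9 A} + \frac{A}{18}$ ($n{\left(A \right)} = \frac{\frac{A}{2} - \frac{2}{A}}{9} = - \frac{2}{9 A} + \frac{A}{18}$)
$r{\left(W \right)} = -15 - 3 W$
$s = - \frac{7}{2}$ ($s = - 5 \left(-15 - -12\right) \frac{-4 + \left(-5\right)^{2}}{18 \left(-5\right)} = - 5 \left(-15 + 12\right) \frac{1}{18} \left(- \frac{1}{5}\right) \left(-4 + 25\right) = \left(-5\right) \left(-3\right) \frac{1}{18} \left(- \frac{1}{5}\right) 21 = 15 \left(- \frac{7}{30}\right) = - \frac{7}{2} \approx -3.5$)
$s - 19840 = - \frac{7}{2} - 19840 = - \frac{39687}{2}$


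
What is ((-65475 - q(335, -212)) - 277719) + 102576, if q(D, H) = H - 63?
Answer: -240343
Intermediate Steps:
q(D, H) = -63 + H
((-65475 - q(335, -212)) - 277719) + 102576 = ((-65475 - (-63 - 212)) - 277719) + 102576 = ((-65475 - 1*(-275)) - 277719) + 102576 = ((-65475 + 275) - 277719) + 102576 = (-65200 - 277719) + 102576 = -342919 + 102576 = -240343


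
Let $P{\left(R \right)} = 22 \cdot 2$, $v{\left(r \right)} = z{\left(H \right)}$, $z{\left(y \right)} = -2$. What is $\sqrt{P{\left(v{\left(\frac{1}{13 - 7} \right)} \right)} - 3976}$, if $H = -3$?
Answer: $2 i \sqrt{983} \approx 62.706 i$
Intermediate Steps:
$v{\left(r \right)} = -2$
$P{\left(R \right)} = 44$
$\sqrt{P{\left(v{\left(\frac{1}{13 - 7} \right)} \right)} - 3976} = \sqrt{44 - 3976} = \sqrt{-3932} = 2 i \sqrt{983}$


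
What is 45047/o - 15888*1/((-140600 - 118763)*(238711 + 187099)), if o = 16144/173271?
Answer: 431008303563283120491/891466506090160 ≈ 4.8348e+5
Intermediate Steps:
o = 16144/173271 (o = 16144*(1/173271) = 16144/173271 ≈ 0.093172)
45047/o - 15888*1/((-140600 - 118763)*(238711 + 187099)) = 45047/(16144/173271) - 15888*1/((-140600 - 118763)*(238711 + 187099)) = 45047*(173271/16144) - 15888/((-259363*425810)) = 7805338737/16144 - 15888/(-110439359030) = 7805338737/16144 - 15888*(-1/110439359030) = 7805338737/16144 + 7944/55219679515 = 431008303563283120491/891466506090160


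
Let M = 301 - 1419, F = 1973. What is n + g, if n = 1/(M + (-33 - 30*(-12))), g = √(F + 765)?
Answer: -1/791 + 37*√2 ≈ 52.325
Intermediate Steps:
M = -1118
g = 37*√2 (g = √(1973 + 765) = √2738 = 37*√2 ≈ 52.326)
n = -1/791 (n = 1/(-1118 + (-33 - 30*(-12))) = 1/(-1118 + (-33 + 360)) = 1/(-1118 + 327) = 1/(-791) = -1/791 ≈ -0.0012642)
n + g = -1/791 + 37*√2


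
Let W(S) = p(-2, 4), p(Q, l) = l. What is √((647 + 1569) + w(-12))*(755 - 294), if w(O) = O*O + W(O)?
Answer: 922*√591 ≈ 22414.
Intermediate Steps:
W(S) = 4
w(O) = 4 + O² (w(O) = O*O + 4 = O² + 4 = 4 + O²)
√((647 + 1569) + w(-12))*(755 - 294) = √((647 + 1569) + (4 + (-12)²))*(755 - 294) = √(2216 + (4 + 144))*461 = √(2216 + 148)*461 = √2364*461 = (2*√591)*461 = 922*√591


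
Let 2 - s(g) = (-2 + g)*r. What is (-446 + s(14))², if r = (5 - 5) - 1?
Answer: 186624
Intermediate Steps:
r = -1 (r = 0 - 1 = -1)
s(g) = g (s(g) = 2 - (-2 + g)*(-1) = 2 - (2 - g) = 2 + (-2 + g) = g)
(-446 + s(14))² = (-446 + 14)² = (-432)² = 186624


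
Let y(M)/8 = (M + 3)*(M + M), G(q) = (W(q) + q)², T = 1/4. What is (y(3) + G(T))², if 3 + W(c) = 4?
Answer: 21464689/256 ≈ 83847.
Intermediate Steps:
T = ¼ ≈ 0.25000
W(c) = 1 (W(c) = -3 + 4 = 1)
G(q) = (1 + q)²
y(M) = 16*M*(3 + M) (y(M) = 8*((M + 3)*(M + M)) = 8*((3 + M)*(2*M)) = 8*(2*M*(3 + M)) = 16*M*(3 + M))
(y(3) + G(T))² = (16*3*(3 + 3) + (1 + ¼)²)² = (16*3*6 + (5/4)²)² = (288 + 25/16)² = (4633/16)² = 21464689/256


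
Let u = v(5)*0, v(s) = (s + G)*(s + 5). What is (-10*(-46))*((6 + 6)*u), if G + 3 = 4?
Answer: 0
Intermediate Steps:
G = 1 (G = -3 + 4 = 1)
v(s) = (1 + s)*(5 + s) (v(s) = (s + 1)*(s + 5) = (1 + s)*(5 + s))
u = 0 (u = (5 + 5**2 + 6*5)*0 = (5 + 25 + 30)*0 = 60*0 = 0)
(-10*(-46))*((6 + 6)*u) = (-10*(-46))*((6 + 6)*0) = 460*(12*0) = 460*0 = 0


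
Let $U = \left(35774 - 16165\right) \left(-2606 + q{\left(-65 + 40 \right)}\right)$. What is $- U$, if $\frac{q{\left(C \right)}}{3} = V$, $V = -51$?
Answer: $54101231$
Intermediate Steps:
$q{\left(C \right)} = -153$ ($q{\left(C \right)} = 3 \left(-51\right) = -153$)
$U = -54101231$ ($U = \left(35774 - 16165\right) \left(-2606 - 153\right) = 19609 \left(-2759\right) = -54101231$)
$- U = \left(-1\right) \left(-54101231\right) = 54101231$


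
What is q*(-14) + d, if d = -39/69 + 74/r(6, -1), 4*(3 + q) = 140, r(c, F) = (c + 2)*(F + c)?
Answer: -205489/460 ≈ -446.72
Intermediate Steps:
r(c, F) = (2 + c)*(F + c)
q = 32 (q = -3 + (1/4)*140 = -3 + 35 = 32)
d = 591/460 (d = -39/69 + 74/(6**2 + 2*(-1) + 2*6 - 1*6) = -39*1/69 + 74/(36 - 2 + 12 - 6) = -13/23 + 74/40 = -13/23 + 74*(1/40) = -13/23 + 37/20 = 591/460 ≈ 1.2848)
q*(-14) + d = 32*(-14) + 591/460 = -448 + 591/460 = -205489/460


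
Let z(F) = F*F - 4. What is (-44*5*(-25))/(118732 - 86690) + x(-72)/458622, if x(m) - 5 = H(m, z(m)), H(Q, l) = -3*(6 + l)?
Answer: 1012035887/7347583062 ≈ 0.13774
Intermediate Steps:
z(F) = -4 + F² (z(F) = F² - 4 = -4 + F²)
H(Q, l) = -18 - 3*l
x(m) = -1 - 3*m² (x(m) = 5 + (-18 - 3*(-4 + m²)) = 5 + (-18 + (12 - 3*m²)) = 5 + (-6 - 3*m²) = -1 - 3*m²)
(-44*5*(-25))/(118732 - 86690) + x(-72)/458622 = (-44*5*(-25))/(118732 - 86690) + (-1 - 3*(-72)²)/458622 = -220*(-25)/32042 + (-1 - 3*5184)*(1/458622) = 5500*(1/32042) + (-1 - 15552)*(1/458622) = 2750/16021 - 15553*1/458622 = 2750/16021 - 15553/458622 = 1012035887/7347583062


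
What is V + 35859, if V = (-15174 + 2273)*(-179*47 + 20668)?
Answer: -158065896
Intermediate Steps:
V = -158101755 (V = -12901*(-8413 + 20668) = -12901*12255 = -158101755)
V + 35859 = -158101755 + 35859 = -158065896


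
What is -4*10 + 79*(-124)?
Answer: -9836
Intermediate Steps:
-4*10 + 79*(-124) = -40 - 9796 = -9836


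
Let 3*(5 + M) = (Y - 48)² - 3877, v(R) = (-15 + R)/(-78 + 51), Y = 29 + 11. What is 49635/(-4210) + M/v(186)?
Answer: 3034563/15998 ≈ 189.68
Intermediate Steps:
Y = 40
v(R) = 5/9 - R/27 (v(R) = (-15 + R)/(-27) = (-15 + R)*(-1/27) = 5/9 - R/27)
M = -1276 (M = -5 + ((40 - 48)² - 3877)/3 = -5 + ((-8)² - 3877)/3 = -5 + (64 - 3877)/3 = -5 + (⅓)*(-3813) = -5 - 1271 = -1276)
49635/(-4210) + M/v(186) = 49635/(-4210) - 1276/(5/9 - 1/27*186) = 49635*(-1/4210) - 1276/(5/9 - 62/9) = -9927/842 - 1276/(-19/3) = -9927/842 - 1276*(-3/19) = -9927/842 + 3828/19 = 3034563/15998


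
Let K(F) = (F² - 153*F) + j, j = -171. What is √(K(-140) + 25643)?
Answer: 6*√1847 ≈ 257.86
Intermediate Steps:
K(F) = -171 + F² - 153*F (K(F) = (F² - 153*F) - 171 = -171 + F² - 153*F)
√(K(-140) + 25643) = √((-171 + (-140)² - 153*(-140)) + 25643) = √((-171 + 19600 + 21420) + 25643) = √(40849 + 25643) = √66492 = 6*√1847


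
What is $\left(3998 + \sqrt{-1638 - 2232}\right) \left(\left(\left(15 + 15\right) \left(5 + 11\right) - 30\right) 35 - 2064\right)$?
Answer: $54716628 + 41058 i \sqrt{430} \approx 5.4717 \cdot 10^{7} + 8.514 \cdot 10^{5} i$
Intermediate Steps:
$\left(3998 + \sqrt{-1638 - 2232}\right) \left(\left(\left(15 + 15\right) \left(5 + 11\right) - 30\right) 35 - 2064\right) = \left(3998 + \sqrt{-3870}\right) \left(\left(30 \cdot 16 - 30\right) 35 - 2064\right) = \left(3998 + 3 i \sqrt{430}\right) \left(\left(480 - 30\right) 35 - 2064\right) = \left(3998 + 3 i \sqrt{430}\right) \left(450 \cdot 35 - 2064\right) = \left(3998 + 3 i \sqrt{430}\right) \left(15750 - 2064\right) = \left(3998 + 3 i \sqrt{430}\right) 13686 = 54716628 + 41058 i \sqrt{430}$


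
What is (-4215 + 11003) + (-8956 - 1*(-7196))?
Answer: 5028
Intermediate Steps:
(-4215 + 11003) + (-8956 - 1*(-7196)) = 6788 + (-8956 + 7196) = 6788 - 1760 = 5028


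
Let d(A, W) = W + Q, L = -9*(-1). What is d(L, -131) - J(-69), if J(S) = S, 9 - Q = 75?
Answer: -128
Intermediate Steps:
Q = -66 (Q = 9 - 1*75 = 9 - 75 = -66)
L = 9
d(A, W) = -66 + W (d(A, W) = W - 66 = -66 + W)
d(L, -131) - J(-69) = (-66 - 131) - 1*(-69) = -197 + 69 = -128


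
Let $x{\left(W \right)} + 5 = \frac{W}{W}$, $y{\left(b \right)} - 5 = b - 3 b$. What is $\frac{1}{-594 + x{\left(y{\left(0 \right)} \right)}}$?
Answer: $- \frac{1}{598} \approx -0.0016722$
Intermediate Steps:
$y{\left(b \right)} = 5 - 2 b$ ($y{\left(b \right)} = 5 + \left(b - 3 b\right) = 5 - 2 b$)
$x{\left(W \right)} = -4$ ($x{\left(W \right)} = -5 + \frac{W}{W} = -5 + 1 = -4$)
$\frac{1}{-594 + x{\left(y{\left(0 \right)} \right)}} = \frac{1}{-594 - 4} = \frac{1}{-598} = - \frac{1}{598}$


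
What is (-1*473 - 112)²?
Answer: 342225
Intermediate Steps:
(-1*473 - 112)² = (-473 - 112)² = (-585)² = 342225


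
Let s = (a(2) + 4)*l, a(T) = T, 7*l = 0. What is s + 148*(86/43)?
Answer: 296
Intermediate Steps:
l = 0 (l = (⅐)*0 = 0)
s = 0 (s = (2 + 4)*0 = 6*0 = 0)
s + 148*(86/43) = 0 + 148*(86/43) = 0 + 148*(86*(1/43)) = 0 + 148*2 = 0 + 296 = 296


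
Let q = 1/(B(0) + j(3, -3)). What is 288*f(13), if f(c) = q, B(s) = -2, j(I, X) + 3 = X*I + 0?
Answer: -144/7 ≈ -20.571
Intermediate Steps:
j(I, X) = -3 + I*X (j(I, X) = -3 + (X*I + 0) = -3 + (I*X + 0) = -3 + I*X)
q = -1/14 (q = 1/(-2 + (-3 + 3*(-3))) = 1/(-2 + (-3 - 9)) = 1/(-2 - 12) = 1/(-14) = -1/14 ≈ -0.071429)
f(c) = -1/14
288*f(13) = 288*(-1/14) = -144/7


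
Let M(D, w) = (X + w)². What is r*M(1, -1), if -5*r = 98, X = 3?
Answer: -392/5 ≈ -78.400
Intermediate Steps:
r = -98/5 (r = -⅕*98 = -98/5 ≈ -19.600)
M(D, w) = (3 + w)²
r*M(1, -1) = -98*(3 - 1)²/5 = -98/5*2² = -98/5*4 = -392/5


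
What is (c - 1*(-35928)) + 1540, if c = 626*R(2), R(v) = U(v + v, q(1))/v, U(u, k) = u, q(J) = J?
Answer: 38720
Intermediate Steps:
R(v) = 2 (R(v) = (v + v)/v = (2*v)/v = 2)
c = 1252 (c = 626*2 = 1252)
(c - 1*(-35928)) + 1540 = (1252 - 1*(-35928)) + 1540 = (1252 + 35928) + 1540 = 37180 + 1540 = 38720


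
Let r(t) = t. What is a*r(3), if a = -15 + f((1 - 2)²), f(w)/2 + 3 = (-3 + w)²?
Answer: -39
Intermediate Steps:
f(w) = -6 + 2*(-3 + w)²
a = -13 (a = -15 + (-6 + 2*(-3 + (1 - 2)²)²) = -15 + (-6 + 2*(-3 + (-1)²)²) = -15 + (-6 + 2*(-3 + 1)²) = -15 + (-6 + 2*(-2)²) = -15 + (-6 + 2*4) = -15 + (-6 + 8) = -15 + 2 = -13)
a*r(3) = -13*3 = -39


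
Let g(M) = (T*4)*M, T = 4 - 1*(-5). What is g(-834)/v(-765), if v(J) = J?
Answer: 3336/85 ≈ 39.247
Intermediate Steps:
T = 9 (T = 4 + 5 = 9)
g(M) = 36*M (g(M) = (9*4)*M = 36*M)
g(-834)/v(-765) = (36*(-834))/(-765) = -30024*(-1/765) = 3336/85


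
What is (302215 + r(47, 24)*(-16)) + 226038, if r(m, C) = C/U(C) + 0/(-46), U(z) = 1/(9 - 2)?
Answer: 525565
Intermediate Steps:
U(z) = ⅐ (U(z) = 1/7 = ⅐)
r(m, C) = 7*C (r(m, C) = C/(⅐) + 0/(-46) = C*7 + 0*(-1/46) = 7*C + 0 = 7*C)
(302215 + r(47, 24)*(-16)) + 226038 = (302215 + (7*24)*(-16)) + 226038 = (302215 + 168*(-16)) + 226038 = (302215 - 2688) + 226038 = 299527 + 226038 = 525565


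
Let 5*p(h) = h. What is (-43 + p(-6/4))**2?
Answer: 187489/100 ≈ 1874.9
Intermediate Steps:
p(h) = h/5
(-43 + p(-6/4))**2 = (-43 + (-6/4)/5)**2 = (-43 + (-6*1/4)/5)**2 = (-43 + (1/5)*(-3/2))**2 = (-43 - 3/10)**2 = (-433/10)**2 = 187489/100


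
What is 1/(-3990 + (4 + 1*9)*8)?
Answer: -1/3886 ≈ -0.00025733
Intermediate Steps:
1/(-3990 + (4 + 1*9)*8) = 1/(-3990 + (4 + 9)*8) = 1/(-3990 + 13*8) = 1/(-3990 + 104) = 1/(-3886) = -1/3886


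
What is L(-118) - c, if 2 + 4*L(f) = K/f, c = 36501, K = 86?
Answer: -8614397/236 ≈ -36502.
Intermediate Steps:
L(f) = -1/2 + 43/(2*f) (L(f) = -1/2 + (86/f)/4 = -1/2 + 43/(2*f))
L(-118) - c = (1/2)*(43 - 1*(-118))/(-118) - 1*36501 = (1/2)*(-1/118)*(43 + 118) - 36501 = (1/2)*(-1/118)*161 - 36501 = -161/236 - 36501 = -8614397/236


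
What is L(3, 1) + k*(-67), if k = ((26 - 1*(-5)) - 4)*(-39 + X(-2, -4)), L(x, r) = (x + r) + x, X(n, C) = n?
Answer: 74176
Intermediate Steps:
L(x, r) = r + 2*x (L(x, r) = (r + x) + x = r + 2*x)
k = -1107 (k = ((26 - 1*(-5)) - 4)*(-39 - 2) = ((26 + 5) - 4)*(-41) = (31 - 4)*(-41) = 27*(-41) = -1107)
L(3, 1) + k*(-67) = (1 + 2*3) - 1107*(-67) = (1 + 6) + 74169 = 7 + 74169 = 74176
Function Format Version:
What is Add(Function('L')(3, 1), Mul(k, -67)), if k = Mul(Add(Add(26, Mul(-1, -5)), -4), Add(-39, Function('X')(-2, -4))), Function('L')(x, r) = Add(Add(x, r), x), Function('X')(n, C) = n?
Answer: 74176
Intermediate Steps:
Function('L')(x, r) = Add(r, Mul(2, x)) (Function('L')(x, r) = Add(Add(r, x), x) = Add(r, Mul(2, x)))
k = -1107 (k = Mul(Add(Add(26, Mul(-1, -5)), -4), Add(-39, -2)) = Mul(Add(Add(26, 5), -4), -41) = Mul(Add(31, -4), -41) = Mul(27, -41) = -1107)
Add(Function('L')(3, 1), Mul(k, -67)) = Add(Add(1, Mul(2, 3)), Mul(-1107, -67)) = Add(Add(1, 6), 74169) = Add(7, 74169) = 74176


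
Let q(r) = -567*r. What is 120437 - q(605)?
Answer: 463472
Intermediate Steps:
120437 - q(605) = 120437 - (-567)*605 = 120437 - 1*(-343035) = 120437 + 343035 = 463472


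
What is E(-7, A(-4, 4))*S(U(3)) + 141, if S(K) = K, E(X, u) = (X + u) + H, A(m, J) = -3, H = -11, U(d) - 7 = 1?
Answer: -27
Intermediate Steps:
U(d) = 8 (U(d) = 7 + 1 = 8)
E(X, u) = -11 + X + u (E(X, u) = (X + u) - 11 = -11 + X + u)
E(-7, A(-4, 4))*S(U(3)) + 141 = (-11 - 7 - 3)*8 + 141 = -21*8 + 141 = -168 + 141 = -27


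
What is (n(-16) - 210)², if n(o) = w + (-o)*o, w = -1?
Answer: 218089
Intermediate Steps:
n(o) = -1 - o² (n(o) = -1 + (-o)*o = -1 - o²)
(n(-16) - 210)² = ((-1 - 1*(-16)²) - 210)² = ((-1 - 1*256) - 210)² = ((-1 - 256) - 210)² = (-257 - 210)² = (-467)² = 218089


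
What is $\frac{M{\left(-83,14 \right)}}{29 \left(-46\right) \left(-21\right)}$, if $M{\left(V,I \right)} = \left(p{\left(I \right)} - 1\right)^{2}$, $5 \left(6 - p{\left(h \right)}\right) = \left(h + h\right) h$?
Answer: $\frac{134689}{700350} \approx 0.19232$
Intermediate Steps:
$p{\left(h \right)} = 6 - \frac{2 h^{2}}{5}$ ($p{\left(h \right)} = 6 - \frac{\left(h + h\right) h}{5} = 6 - \frac{2 h h}{5} = 6 - \frac{2 h^{2}}{5}$)
$M{\left(V,I \right)} = \left(5 - \frac{2 I^{2}}{5}\right)^{2}$ ($M{\left(V,I \right)} = \left(\left(6 - \frac{2 I^{2}}{5}\right) - 1\right)^{2} = \left(5 - \frac{2 I^{2}}{5}\right)^{2}$)
$\frac{M{\left(-83,14 \right)}}{29 \left(-46\right) \left(-21\right)} = \frac{\frac{1}{25} \left(-25 + 2 \cdot 14^{2}\right)^{2}}{29 \left(-46\right) \left(-21\right)} = \frac{\frac{1}{25} \left(-25 + 2 \cdot 196\right)^{2}}{\left(-1334\right) \left(-21\right)} = \frac{\frac{1}{25} \left(-25 + 392\right)^{2}}{28014} = \frac{367^{2}}{25} \cdot \frac{1}{28014} = \frac{1}{25} \cdot 134689 \cdot \frac{1}{28014} = \frac{134689}{25} \cdot \frac{1}{28014} = \frac{134689}{700350}$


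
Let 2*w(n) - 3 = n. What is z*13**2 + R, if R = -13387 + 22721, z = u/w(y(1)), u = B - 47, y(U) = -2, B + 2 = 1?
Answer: -6890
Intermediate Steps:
B = -1 (B = -2 + 1 = -1)
w(n) = 3/2 + n/2
u = -48 (u = -1 - 47 = -48)
z = -96 (z = -48/(3/2 + (1/2)*(-2)) = -48/(3/2 - 1) = -48/1/2 = -48*2 = -96)
R = 9334
z*13**2 + R = -96*13**2 + 9334 = -96*169 + 9334 = -16224 + 9334 = -6890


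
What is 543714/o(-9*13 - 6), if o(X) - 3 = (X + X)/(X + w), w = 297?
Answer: 7883853/23 ≈ 3.4278e+5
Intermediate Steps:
o(X) = 3 + 2*X/(297 + X) (o(X) = 3 + (X + X)/(X + 297) = 3 + (2*X)/(297 + X) = 3 + 2*X/(297 + X))
543714/o(-9*13 - 6) = 543714/(((891 + 5*(-9*13 - 6))/(297 + (-9*13 - 6)))) = 543714/(((891 + 5*(-117 - 6))/(297 + (-117 - 6)))) = 543714/(((891 + 5*(-123))/(297 - 123))) = 543714/(((891 - 615)/174)) = 543714/(((1/174)*276)) = 543714/(46/29) = 543714*(29/46) = 7883853/23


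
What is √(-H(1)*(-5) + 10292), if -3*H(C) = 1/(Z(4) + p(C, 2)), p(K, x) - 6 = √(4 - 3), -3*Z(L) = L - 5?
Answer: √4981218/22 ≈ 101.45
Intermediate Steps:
Z(L) = 5/3 - L/3 (Z(L) = -(L - 5)/3 = -(-5 + L)/3 = 5/3 - L/3)
p(K, x) = 7 (p(K, x) = 6 + √(4 - 3) = 6 + √1 = 6 + 1 = 7)
H(C) = -1/22 (H(C) = -1/(3*((5/3 - ⅓*4) + 7)) = -1/(3*((5/3 - 4/3) + 7)) = -1/(3*(⅓ + 7)) = -1/(3*22/3) = -⅓*3/22 = -1/22)
√(-H(1)*(-5) + 10292) = √(-1*(-1/22)*(-5) + 10292) = √((1/22)*(-5) + 10292) = √(-5/22 + 10292) = √(226419/22) = √4981218/22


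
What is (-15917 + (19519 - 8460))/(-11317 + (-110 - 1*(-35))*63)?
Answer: 2429/8021 ≈ 0.30283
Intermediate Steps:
(-15917 + (19519 - 8460))/(-11317 + (-110 - 1*(-35))*63) = (-15917 + 11059)/(-11317 + (-110 + 35)*63) = -4858/(-11317 - 75*63) = -4858/(-11317 - 4725) = -4858/(-16042) = -4858*(-1/16042) = 2429/8021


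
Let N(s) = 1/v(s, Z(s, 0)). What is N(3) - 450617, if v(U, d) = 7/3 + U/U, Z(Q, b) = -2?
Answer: -4506167/10 ≈ -4.5062e+5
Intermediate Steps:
v(U, d) = 10/3 (v(U, d) = 7*(⅓) + 1 = 7/3 + 1 = 10/3)
N(s) = 3/10 (N(s) = 1/(10/3) = 3/10)
N(3) - 450617 = 3/10 - 450617 = -4506167/10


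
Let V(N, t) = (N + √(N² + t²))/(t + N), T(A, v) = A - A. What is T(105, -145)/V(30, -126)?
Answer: 0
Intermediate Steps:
T(A, v) = 0
V(N, t) = (N + √(N² + t²))/(N + t)
T(105, -145)/V(30, -126) = 0/(((30 + √(30² + (-126)²))/(30 - 126))) = 0/(((30 + √(900 + 15876))/(-96))) = 0/((-(30 + √16776)/96)) = 0/((-(30 + 6*√466)/96)) = 0/(-5/16 - √466/16) = 0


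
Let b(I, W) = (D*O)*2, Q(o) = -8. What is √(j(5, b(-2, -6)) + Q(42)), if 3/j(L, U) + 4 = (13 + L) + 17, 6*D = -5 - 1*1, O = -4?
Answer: 7*I*√155/31 ≈ 2.8113*I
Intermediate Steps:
D = -1 (D = (-5 - 1*1)/6 = (-5 - 1)/6 = (⅙)*(-6) = -1)
b(I, W) = 8 (b(I, W) = -1*(-4)*2 = 4*2 = 8)
j(L, U) = 3/(26 + L) (j(L, U) = 3/(-4 + ((13 + L) + 17)) = 3/(-4 + (30 + L)) = 3/(26 + L))
√(j(5, b(-2, -6)) + Q(42)) = √(3/(26 + 5) - 8) = √(3/31 - 8) = √(-245/31) = 7*I*√155/31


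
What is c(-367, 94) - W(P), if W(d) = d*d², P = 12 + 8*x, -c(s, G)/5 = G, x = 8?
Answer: -439446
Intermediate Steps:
c(s, G) = -5*G
P = 76 (P = 12 + 8*8 = 12 + 64 = 76)
W(d) = d³
c(-367, 94) - W(P) = -5*94 - 1*76³ = -470 - 1*438976 = -470 - 438976 = -439446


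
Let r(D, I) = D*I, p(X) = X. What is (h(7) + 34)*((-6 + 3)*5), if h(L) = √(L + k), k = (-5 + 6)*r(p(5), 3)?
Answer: -510 - 15*√22 ≈ -580.36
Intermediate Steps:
k = 15 (k = (-5 + 6)*(5*3) = 1*15 = 15)
h(L) = √(15 + L) (h(L) = √(L + 15) = √(15 + L))
(h(7) + 34)*((-6 + 3)*5) = (√(15 + 7) + 34)*((-6 + 3)*5) = (√22 + 34)*(-3*5) = (34 + √22)*(-15) = -510 - 15*√22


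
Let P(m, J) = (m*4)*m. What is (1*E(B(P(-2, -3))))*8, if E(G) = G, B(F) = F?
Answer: 128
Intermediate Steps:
P(m, J) = 4*m**2 (P(m, J) = (4*m)*m = 4*m**2)
(1*E(B(P(-2, -3))))*8 = (1*(4*(-2)**2))*8 = (1*(4*4))*8 = (1*16)*8 = 16*8 = 128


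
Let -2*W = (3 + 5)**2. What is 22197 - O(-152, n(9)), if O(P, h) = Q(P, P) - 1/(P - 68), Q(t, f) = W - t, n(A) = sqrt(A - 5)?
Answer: 4856939/220 ≈ 22077.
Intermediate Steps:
n(A) = sqrt(-5 + A)
W = -32 (W = -(3 + 5)**2/2 = -1/2*8**2 = -1/2*64 = -32)
Q(t, f) = -32 - t
O(P, h) = -32 - P - 1/(-68 + P) (O(P, h) = (-32 - P) - 1/(P - 68) = (-32 - P) - 1/(-68 + P) = -32 - P - 1/(-68 + P))
22197 - O(-152, n(9)) = 22197 - (2175 - 1*(-152)**2 + 36*(-152))/(-68 - 152) = 22197 - (2175 - 1*23104 - 5472)/(-220) = 22197 - (-1)*(2175 - 23104 - 5472)/220 = 22197 - (-1)*(-26401)/220 = 22197 - 1*26401/220 = 22197 - 26401/220 = 4856939/220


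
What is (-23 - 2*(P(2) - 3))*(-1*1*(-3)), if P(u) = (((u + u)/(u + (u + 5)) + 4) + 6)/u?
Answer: -247/3 ≈ -82.333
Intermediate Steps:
P(u) = (10 + 2*u/(5 + 2*u))/u (P(u) = (((2*u)/(u + (5 + u)) + 4) + 6)/u = (((2*u)/(5 + 2*u) + 4) + 6)/u = ((2*u/(5 + 2*u) + 4) + 6)/u = ((4 + 2*u/(5 + 2*u)) + 6)/u = (10 + 2*u/(5 + 2*u))/u)
(-23 - 2*(P(2) - 3))*(-1*1*(-3)) = (-23 - 2*(2*(25 + 11*2)/(2*(5 + 2*2)) - 3))*(-1*1*(-3)) = (-23 - 2*(2*(½)*(25 + 22)/(5 + 4) - 3))*(-1*(-3)) = (-23 - 2*(2*(½)*47/9 - 3))*3 = (-23 - 2*(2*(½)*(⅑)*47 - 3))*3 = (-23 - 2*(47/9 - 3))*3 = (-23 - 2*20/9)*3 = (-23 - 40/9)*3 = -247/9*3 = -247/3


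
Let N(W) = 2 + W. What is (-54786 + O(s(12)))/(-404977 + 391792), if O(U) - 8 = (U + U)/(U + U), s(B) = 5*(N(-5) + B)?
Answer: 18259/4395 ≈ 4.1545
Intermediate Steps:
s(B) = -15 + 5*B (s(B) = 5*((2 - 5) + B) = 5*(-3 + B) = -15 + 5*B)
O(U) = 9 (O(U) = 8 + (U + U)/(U + U) = 8 + (2*U)/((2*U)) = 8 + (2*U)*(1/(2*U)) = 8 + 1 = 9)
(-54786 + O(s(12)))/(-404977 + 391792) = (-54786 + 9)/(-404977 + 391792) = -54777/(-13185) = -54777*(-1/13185) = 18259/4395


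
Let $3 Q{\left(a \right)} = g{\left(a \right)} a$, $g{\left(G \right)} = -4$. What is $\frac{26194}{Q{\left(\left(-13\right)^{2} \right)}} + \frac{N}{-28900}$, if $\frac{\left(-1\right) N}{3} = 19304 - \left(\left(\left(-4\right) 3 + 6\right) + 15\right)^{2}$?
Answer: $- \frac{558008889}{4884100} \approx -114.25$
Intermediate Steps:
$Q{\left(a \right)} = - \frac{4 a}{3}$ ($Q{\left(a \right)} = \frac{\left(-4\right) a}{3} = - \frac{4 a}{3}$)
$N = -57669$ ($N = - 3 \left(19304 - \left(\left(\left(-4\right) 3 + 6\right) + 15\right)^{2}\right) = - 3 \left(19304 - \left(\left(-12 + 6\right) + 15\right)^{2}\right) = - 3 \left(19304 - \left(-6 + 15\right)^{2}\right) = - 3 \left(19304 - 9^{2}\right) = - 3 \left(19304 - 81\right) = \left(-3\right) 19223 = -57669$)
$\frac{26194}{Q{\left(\left(-13\right)^{2} \right)}} + \frac{N}{-28900} = \frac{26194}{\left(- \frac{4}{3}\right) \left(-13\right)^{2}} - \frac{57669}{-28900} = \frac{26194}{\left(- \frac{4}{3}\right) 169} - - \frac{57669}{28900} = \frac{26194}{- \frac{676}{3}} + \frac{57669}{28900} = 26194 \left(- \frac{3}{676}\right) + \frac{57669}{28900} = - \frac{39291}{338} + \frac{57669}{28900} = - \frac{558008889}{4884100}$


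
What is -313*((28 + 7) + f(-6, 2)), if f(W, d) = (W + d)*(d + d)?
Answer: -5947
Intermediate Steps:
f(W, d) = 2*d*(W + d) (f(W, d) = (W + d)*(2*d) = 2*d*(W + d))
-313*((28 + 7) + f(-6, 2)) = -313*((28 + 7) + 2*2*(-6 + 2)) = -313*(35 + 2*2*(-4)) = -313*(35 - 16) = -313*19 = -5947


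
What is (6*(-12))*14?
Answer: -1008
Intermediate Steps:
(6*(-12))*14 = -72*14 = -1008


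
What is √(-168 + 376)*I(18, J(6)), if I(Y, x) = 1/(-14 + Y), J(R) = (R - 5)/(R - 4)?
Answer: √13 ≈ 3.6056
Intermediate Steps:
J(R) = (-5 + R)/(-4 + R)
√(-168 + 376)*I(18, J(6)) = √(-168 + 376)/(-14 + 18) = √208/4 = (4*√13)*(¼) = √13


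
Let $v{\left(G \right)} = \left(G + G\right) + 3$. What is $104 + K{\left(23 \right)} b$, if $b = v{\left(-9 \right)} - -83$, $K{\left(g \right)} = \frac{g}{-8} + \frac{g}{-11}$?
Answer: $- \frac{5141}{22} \approx -233.68$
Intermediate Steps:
$K{\left(g \right)} = - \frac{19 g}{88}$ ($K{\left(g \right)} = g \left(- \frac{1}{8}\right) + g \left(- \frac{1}{11}\right) = - \frac{g}{8} - \frac{g}{11} = - \frac{19 g}{88}$)
$v{\left(G \right)} = 3 + 2 G$ ($v{\left(G \right)} = 2 G + 3 = 3 + 2 G$)
$b = 68$ ($b = \left(3 + 2 \left(-9\right)\right) - -83 = \left(3 - 18\right) + 83 = -15 + 83 = 68$)
$104 + K{\left(23 \right)} b = 104 + \left(- \frac{19}{88}\right) 23 \cdot 68 = 104 - \frac{7429}{22} = - \frac{5141}{22}$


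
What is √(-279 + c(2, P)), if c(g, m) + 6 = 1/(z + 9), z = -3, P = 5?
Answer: I*√10254/6 ≈ 16.877*I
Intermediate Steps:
c(g, m) = -35/6 (c(g, m) = -6 + 1/(-3 + 9) = -6 + 1/6 = -6 + ⅙ = -35/6)
√(-279 + c(2, P)) = √(-279 - 35/6) = √(-1709/6) = I*√10254/6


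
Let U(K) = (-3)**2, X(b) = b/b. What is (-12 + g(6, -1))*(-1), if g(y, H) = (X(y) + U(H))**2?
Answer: -88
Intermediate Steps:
X(b) = 1
U(K) = 9
g(y, H) = 100 (g(y, H) = (1 + 9)**2 = 10**2 = 100)
(-12 + g(6, -1))*(-1) = (-12 + 100)*(-1) = 88*(-1) = -88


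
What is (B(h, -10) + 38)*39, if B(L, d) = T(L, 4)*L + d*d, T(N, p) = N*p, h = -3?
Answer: 6786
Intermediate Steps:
B(L, d) = d**2 + 4*L**2 (B(L, d) = (L*4)*L + d*d = (4*L)*L + d**2 = 4*L**2 + d**2 = d**2 + 4*L**2)
(B(h, -10) + 38)*39 = (((-10)**2 + 4*(-3)**2) + 38)*39 = ((100 + 4*9) + 38)*39 = ((100 + 36) + 38)*39 = (136 + 38)*39 = 174*39 = 6786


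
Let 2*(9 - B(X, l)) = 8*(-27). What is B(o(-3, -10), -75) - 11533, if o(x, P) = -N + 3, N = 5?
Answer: -11416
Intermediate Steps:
o(x, P) = -2 (o(x, P) = -1*5 + 3 = -5 + 3 = -2)
B(X, l) = 117 (B(X, l) = 9 - 4*(-27) = 9 - 1/2*(-216) = 9 + 108 = 117)
B(o(-3, -10), -75) - 11533 = 117 - 11533 = -11416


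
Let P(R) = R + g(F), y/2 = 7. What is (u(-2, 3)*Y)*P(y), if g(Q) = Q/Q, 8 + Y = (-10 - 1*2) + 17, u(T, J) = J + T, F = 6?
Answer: -45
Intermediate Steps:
Y = -3 (Y = -8 + ((-10 - 1*2) + 17) = -8 + ((-10 - 2) + 17) = -8 + (-12 + 17) = -8 + 5 = -3)
y = 14 (y = 2*7 = 14)
g(Q) = 1
P(R) = 1 + R (P(R) = R + 1 = 1 + R)
(u(-2, 3)*Y)*P(y) = ((3 - 2)*(-3))*(1 + 14) = (1*(-3))*15 = -3*15 = -45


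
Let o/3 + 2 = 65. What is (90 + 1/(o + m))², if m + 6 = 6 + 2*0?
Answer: 289374121/35721 ≈ 8101.0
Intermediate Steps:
o = 189 (o = -6 + 3*65 = -6 + 195 = 189)
m = 0 (m = -6 + (6 + 2*0) = -6 + (6 + 0) = -6 + 6 = 0)
(90 + 1/(o + m))² = (90 + 1/(189 + 0))² = (90 + 1/189)² = (17011/189)² = 289374121/35721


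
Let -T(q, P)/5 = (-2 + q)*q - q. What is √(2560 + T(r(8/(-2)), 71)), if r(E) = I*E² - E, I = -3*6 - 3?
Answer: 2*I*√138385 ≈ 744.0*I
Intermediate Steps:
I = -21 (I = -18 - 3 = -21)
r(E) = -E - 21*E² (r(E) = -21*E² - E = -E - 21*E²)
T(q, P) = 5*q - 5*q*(-2 + q) (T(q, P) = -5*((-2 + q)*q - q) = -5*(q*(-2 + q) - q) = -5*(-q + q*(-2 + q)) = 5*q - 5*q*(-2 + q))
√(2560 + T(r(8/(-2)), 71)) = √(2560 + 5*((8/(-2))*(-1 - 168/(-2)))*(3 - 8/(-2)*(-1 - 168/(-2)))) = √(2560 + 5*((8*(-½))*(-1 - 168*(-1)/2))*(3 - 8*(-½)*(-1 - 168*(-1)/2))) = √(2560 + 5*(-4*(-1 - 21*(-4)))*(3 - (-4)*(-1 - 21*(-4)))) = √(2560 + 5*(-4*(-1 + 84))*(3 - (-4)*(-1 + 84))) = √(2560 + 5*(-4*83)*(3 - (-4)*83)) = √(2560 + 5*(-332)*(3 - 1*(-332))) = √(2560 + 5*(-332)*(3 + 332)) = √(2560 + 5*(-332)*335) = √(2560 - 556100) = √(-553540) = 2*I*√138385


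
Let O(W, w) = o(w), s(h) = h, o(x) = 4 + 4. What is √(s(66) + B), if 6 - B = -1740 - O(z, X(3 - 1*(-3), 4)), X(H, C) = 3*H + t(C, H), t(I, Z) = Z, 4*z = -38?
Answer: 2*√455 ≈ 42.661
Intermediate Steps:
z = -19/2 (z = (¼)*(-38) = -19/2 ≈ -9.5000)
X(H, C) = 4*H (X(H, C) = 3*H + H = 4*H)
o(x) = 8
O(W, w) = 8
B = 1754 (B = 6 - (-1740 - 1*8) = 6 - (-1740 - 8) = 6 - 1*(-1748) = 6 + 1748 = 1754)
√(s(66) + B) = √(66 + 1754) = √1820 = 2*√455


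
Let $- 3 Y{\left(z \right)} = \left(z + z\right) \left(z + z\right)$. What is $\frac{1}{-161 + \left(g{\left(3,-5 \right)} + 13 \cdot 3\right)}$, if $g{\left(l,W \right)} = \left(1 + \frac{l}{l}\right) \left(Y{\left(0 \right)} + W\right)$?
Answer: $- \frac{1}{132} \approx -0.0075758$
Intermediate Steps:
$Y{\left(z \right)} = - \frac{4 z^{2}}{3}$ ($Y{\left(z \right)} = - \frac{\left(z + z\right) \left(z + z\right)}{3} = - \frac{2 z 2 z}{3} = - \frac{4 z^{2}}{3}$)
$g{\left(l,W \right)} = 2 W$ ($g{\left(l,W \right)} = \left(1 + \frac{l}{l}\right) \left(- \frac{4 \cdot 0^{2}}{3} + W\right) = \left(1 + 1\right) \left(\left(- \frac{4}{3}\right) 0 + W\right) = 2 \left(0 + W\right) = 2 W$)
$\frac{1}{-161 + \left(g{\left(3,-5 \right)} + 13 \cdot 3\right)} = \frac{1}{-161 + \left(2 \left(-5\right) + 13 \cdot 3\right)} = \frac{1}{-161 + \left(-10 + 39\right)} = \frac{1}{-161 + 29} = \frac{1}{-132} = - \frac{1}{132}$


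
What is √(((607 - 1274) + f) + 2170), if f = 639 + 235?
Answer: √2377 ≈ 48.755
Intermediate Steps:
f = 874
√(((607 - 1274) + f) + 2170) = √(((607 - 1274) + 874) + 2170) = √((-667 + 874) + 2170) = √(207 + 2170) = √2377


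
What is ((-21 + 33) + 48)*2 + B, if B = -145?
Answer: -25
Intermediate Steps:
((-21 + 33) + 48)*2 + B = ((-21 + 33) + 48)*2 - 145 = (12 + 48)*2 - 145 = 60*2 - 145 = 120 - 145 = -25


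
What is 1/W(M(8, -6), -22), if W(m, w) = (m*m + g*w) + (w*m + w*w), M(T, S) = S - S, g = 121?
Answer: -1/2178 ≈ -0.00045914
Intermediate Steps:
M(T, S) = 0
W(m, w) = m² + w² + 121*w + m*w (W(m, w) = (m*m + 121*w) + (w*m + w*w) = (m² + 121*w) + (m*w + w²) = (m² + 121*w) + (w² + m*w) = m² + w² + 121*w + m*w)
1/W(M(8, -6), -22) = 1/(0² + (-22)² + 121*(-22) + 0*(-22)) = 1/(0 + 484 - 2662 + 0) = 1/(-2178) = -1/2178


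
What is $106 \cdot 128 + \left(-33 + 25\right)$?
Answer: $13560$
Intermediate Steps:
$106 \cdot 128 + \left(-33 + 25\right) = 13568 - 8 = 13560$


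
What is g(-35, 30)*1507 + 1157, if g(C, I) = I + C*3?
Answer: -111868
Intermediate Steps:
g(C, I) = I + 3*C
g(-35, 30)*1507 + 1157 = (30 + 3*(-35))*1507 + 1157 = (30 - 105)*1507 + 1157 = -75*1507 + 1157 = -113025 + 1157 = -111868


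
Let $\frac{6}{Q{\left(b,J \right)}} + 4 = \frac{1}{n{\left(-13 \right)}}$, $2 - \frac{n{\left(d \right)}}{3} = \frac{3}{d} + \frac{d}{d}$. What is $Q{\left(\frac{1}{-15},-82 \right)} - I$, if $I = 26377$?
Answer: $- \frac{4721771}{179} \approx -26379.0$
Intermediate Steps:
$n{\left(d \right)} = 3 - \frac{9}{d}$ ($n{\left(d \right)} = 6 - 3 \left(\frac{3}{d} + \frac{d}{d}\right) = 6 - 3 \left(\frac{3}{d} + 1\right) = 6 - 3 \left(1 + \frac{3}{d}\right) = 6 - \left(3 + \frac{9}{d}\right) = 3 - \frac{9}{d}$)
$Q{\left(b,J \right)} = - \frac{288}{179}$ ($Q{\left(b,J \right)} = \frac{6}{-4 + \frac{1}{3 - \frac{9}{-13}}} = \frac{6}{-4 + \frac{1}{3 - - \frac{9}{13}}} = \frac{6}{-4 + \frac{1}{3 + \frac{9}{13}}} = \frac{6}{-4 + \frac{1}{\frac{48}{13}}} = \frac{6}{-4 + \frac{13}{48}} = \frac{6}{- \frac{179}{48}} = 6 \left(- \frac{48}{179}\right) = - \frac{288}{179}$)
$Q{\left(\frac{1}{-15},-82 \right)} - I = - \frac{288}{179} - 26377 = - \frac{4721771}{179}$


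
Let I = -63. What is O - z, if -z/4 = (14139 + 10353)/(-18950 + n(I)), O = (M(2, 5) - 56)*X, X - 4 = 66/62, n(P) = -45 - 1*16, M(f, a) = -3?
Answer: -59711967/196447 ≈ -303.96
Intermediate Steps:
n(P) = -61 (n(P) = -45 - 16 = -61)
X = 157/31 (X = 4 + 66/62 = 4 + 66*(1/62) = 4 + 33/31 = 157/31 ≈ 5.0645)
O = -9263/31 (O = (-3 - 56)*(157/31) = -59*157/31 = -9263/31 ≈ -298.81)
z = 32656/6337 (z = -4*(14139 + 10353)/(-18950 - 61) = -97968/(-19011) = -97968*(-1)/19011 = -4*(-8164/6337) = 32656/6337 ≈ 5.1532)
O - z = -9263/31 - 1*32656/6337 = -9263/31 - 32656/6337 = -59711967/196447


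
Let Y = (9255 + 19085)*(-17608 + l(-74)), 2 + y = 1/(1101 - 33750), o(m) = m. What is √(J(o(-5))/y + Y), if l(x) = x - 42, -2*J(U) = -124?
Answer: 3*I*√237975454846413258/65299 ≈ 22412.0*I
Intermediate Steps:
J(U) = 62 (J(U) = -½*(-124) = 62)
l(x) = -42 + x
y = -65299/32649 (y = -2 + 1/(1101 - 33750) = -2 + 1/(-32649) = -2 - 1/32649 = -65299/32649 ≈ -2.0000)
Y = -502298160 (Y = (9255 + 19085)*(-17608 + (-42 - 74)) = 28340*(-17608 - 116) = 28340*(-17724) = -502298160)
√(J(o(-5))/y + Y) = √(62/(-65299/32649) - 502298160) = √(62*(-32649/65299) - 502298160) = √(-2024238/65299 - 502298160) = √(-32799569574078/65299) = 3*I*√237975454846413258/65299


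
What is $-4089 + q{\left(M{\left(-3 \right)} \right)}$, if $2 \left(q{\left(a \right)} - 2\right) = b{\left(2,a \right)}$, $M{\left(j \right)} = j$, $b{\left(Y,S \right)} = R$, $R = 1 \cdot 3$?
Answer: $- \frac{8171}{2} \approx -4085.5$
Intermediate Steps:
$R = 3$
$b{\left(Y,S \right)} = 3$
$q{\left(a \right)} = \frac{7}{2}$ ($q{\left(a \right)} = 2 + \frac{1}{2} \cdot 3 = 2 + \frac{3}{2} = \frac{7}{2}$)
$-4089 + q{\left(M{\left(-3 \right)} \right)} = -4089 + \frac{7}{2} = - \frac{8171}{2}$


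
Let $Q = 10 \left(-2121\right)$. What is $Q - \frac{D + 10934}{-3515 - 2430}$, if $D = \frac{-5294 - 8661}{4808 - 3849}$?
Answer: $- \frac{120913146799}{5701255} \approx -21208.0$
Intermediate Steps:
$D = - \frac{13955}{959} \approx -14.552$
$Q = -21210$
$Q - \frac{D + 10934}{-3515 - 2430} = -21210 - \frac{- \frac{13955}{959} + 10934}{-3515 - 2430} = -21210 - \frac{10471751}{959 \left(-5945\right)} = -21210 - \frac{10471751}{959} \left(- \frac{1}{5945}\right) = -21210 - - \frac{10471751}{5701255} = -21210 + \frac{10471751}{5701255} = - \frac{120913146799}{5701255}$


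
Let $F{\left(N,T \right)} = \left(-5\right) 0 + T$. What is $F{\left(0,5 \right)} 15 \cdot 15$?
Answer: $1125$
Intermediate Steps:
$F{\left(N,T \right)} = T$ ($F{\left(N,T \right)} = 0 + T = T$)
$F{\left(0,5 \right)} 15 \cdot 15 = 5 \cdot 15 \cdot 15 = 75 \cdot 15 = 1125$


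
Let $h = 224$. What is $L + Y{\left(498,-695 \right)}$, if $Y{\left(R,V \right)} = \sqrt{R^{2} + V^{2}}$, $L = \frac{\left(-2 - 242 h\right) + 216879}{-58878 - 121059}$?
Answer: $- \frac{54223}{59979} + \sqrt{731029} \approx 854.1$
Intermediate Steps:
$L = - \frac{54223}{59979}$ ($L = \frac{\left(-2 - 54208\right) + 216879}{-58878 - 121059} = \frac{\left(-2 - 54208\right) + 216879}{-179937} = \left(-54210 + 216879\right) \left(- \frac{1}{179937}\right) = 162669 \left(- \frac{1}{179937}\right) = - \frac{54223}{59979} \approx -0.90403$)
$L + Y{\left(498,-695 \right)} = - \frac{54223}{59979} + \sqrt{498^{2} + \left(-695\right)^{2}} = - \frac{54223}{59979} + \sqrt{248004 + 483025} = - \frac{54223}{59979} + \sqrt{731029}$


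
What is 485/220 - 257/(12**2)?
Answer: 665/1584 ≈ 0.41982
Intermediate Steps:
485/220 - 257/(12**2) = 485*(1/220) - 257/144 = 97/44 - 257*1/144 = 97/44 - 257/144 = 665/1584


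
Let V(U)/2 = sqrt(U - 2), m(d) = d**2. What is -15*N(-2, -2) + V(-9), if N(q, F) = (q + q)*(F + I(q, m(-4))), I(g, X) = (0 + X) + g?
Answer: 720 + 2*I*sqrt(11) ≈ 720.0 + 6.6332*I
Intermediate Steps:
V(U) = 2*sqrt(-2 + U) (V(U) = 2*sqrt(U - 2) = 2*sqrt(-2 + U))
I(g, X) = X + g
N(q, F) = 2*q*(16 + F + q) (N(q, F) = (q + q)*(F + ((-4)**2 + q)) = (2*q)*(F + (16 + q)) = (2*q)*(16 + F + q) = 2*q*(16 + F + q))
-15*N(-2, -2) + V(-9) = -30*(-2)*(16 - 2 - 2) + 2*sqrt(-2 - 9) = -30*(-2)*12 + 2*sqrt(-11) = -15*(-48) + 2*(I*sqrt(11)) = 720 + 2*I*sqrt(11)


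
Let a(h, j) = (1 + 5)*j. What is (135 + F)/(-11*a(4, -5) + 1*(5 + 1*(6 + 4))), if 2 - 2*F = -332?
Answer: 302/345 ≈ 0.87536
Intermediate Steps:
F = 167 (F = 1 - ½*(-332) = 1 + 166 = 167)
a(h, j) = 6*j
(135 + F)/(-11*a(4, -5) + 1*(5 + 1*(6 + 4))) = (135 + 167)/(-66*(-5) + 1*(5 + 1*(6 + 4))) = 302/(-11*(-30) + 1*(5 + 1*10)) = 302/(330 + 1*(5 + 10)) = 302/(330 + 1*15) = 302/(330 + 15) = 302/345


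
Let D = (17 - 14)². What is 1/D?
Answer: ⅑ ≈ 0.11111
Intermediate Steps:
D = 9 (D = 3² = 9)
1/D = 1/9 = ⅑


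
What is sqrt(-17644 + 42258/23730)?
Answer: I*sqrt(275960034035)/3955 ≈ 132.82*I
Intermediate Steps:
sqrt(-17644 + 42258/23730) = sqrt(-17644 + 42258*(1/23730)) = sqrt(-17644 + 7043/3955) = sqrt(-69774977/3955) = I*sqrt(275960034035)/3955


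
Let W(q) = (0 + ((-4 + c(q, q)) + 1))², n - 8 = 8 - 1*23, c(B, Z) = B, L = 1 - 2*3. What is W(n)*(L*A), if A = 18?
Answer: -9000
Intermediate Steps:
L = -5 (L = 1 - 6 = -5)
n = -7 (n = 8 + (8 - 1*23) = 8 + (8 - 23) = 8 - 15 = -7)
W(q) = (-3 + q)² (W(q) = (0 + ((-4 + q) + 1))² = (0 + (-3 + q))² = (-3 + q)²)
W(n)*(L*A) = (-3 - 7)²*(-5*18) = (-10)²*(-90) = 100*(-90) = -9000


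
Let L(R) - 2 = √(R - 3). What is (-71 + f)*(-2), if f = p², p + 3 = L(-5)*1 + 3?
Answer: 150 - 16*I*√2 ≈ 150.0 - 22.627*I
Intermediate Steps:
L(R) = 2 + √(-3 + R) (L(R) = 2 + √(R - 3) = 2 + √(-3 + R))
p = 2 + 2*I*√2 (p = -3 + ((2 + √(-3 - 5))*1 + 3) = -3 + ((2 + √(-8))*1 + 3) = -3 + ((2 + 2*I*√2)*1 + 3) = -3 + ((2 + 2*I*√2) + 3) = -3 + (5 + 2*I*√2) = 2 + 2*I*√2 ≈ 2.0 + 2.8284*I)
f = (2 + 2*I*√2)² ≈ -4.0 + 11.314*I
(-71 + f)*(-2) = (-71 + (-4 + 8*I*√2))*(-2) = (-75 + 8*I*√2)*(-2) = 150 - 16*I*√2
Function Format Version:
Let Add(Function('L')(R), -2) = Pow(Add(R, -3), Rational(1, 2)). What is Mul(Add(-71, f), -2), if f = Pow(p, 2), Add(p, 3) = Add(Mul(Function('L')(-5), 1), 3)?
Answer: Add(150, Mul(-16, I, Pow(2, Rational(1, 2)))) ≈ Add(150.00, Mul(-22.627, I))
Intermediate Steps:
Function('L')(R) = Add(2, Pow(Add(-3, R), Rational(1, 2))) (Function('L')(R) = Add(2, Pow(Add(R, -3), Rational(1, 2))) = Add(2, Pow(Add(-3, R), Rational(1, 2))))
p = Add(2, Mul(2, I, Pow(2, Rational(1, 2)))) (p = Add(-3, Add(Mul(Add(2, Pow(Add(-3, -5), Rational(1, 2))), 1), 3)) = Add(-3, Add(Mul(Add(2, Pow(-8, Rational(1, 2))), 1), 3)) = Add(-3, Add(Mul(Add(2, Mul(2, I, Pow(2, Rational(1, 2)))), 1), 3)) = Add(-3, Add(Add(2, Mul(2, I, Pow(2, Rational(1, 2)))), 3)) = Add(-3, Add(5, Mul(2, I, Pow(2, Rational(1, 2))))) = Add(2, Mul(2, I, Pow(2, Rational(1, 2)))) ≈ Add(2.0000, Mul(2.8284, I)))
f = Pow(Add(2, Mul(2, I, Pow(2, Rational(1, 2)))), 2) ≈ Add(-4.0000, Mul(11.314, I))
Mul(Add(-71, f), -2) = Mul(Add(-71, Add(-4, Mul(8, I, Pow(2, Rational(1, 2))))), -2) = Mul(Add(-75, Mul(8, I, Pow(2, Rational(1, 2)))), -2) = Add(150, Mul(-16, I, Pow(2, Rational(1, 2))))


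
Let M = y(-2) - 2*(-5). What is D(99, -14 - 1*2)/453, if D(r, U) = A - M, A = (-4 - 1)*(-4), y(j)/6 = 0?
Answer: 10/453 ≈ 0.022075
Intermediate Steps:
y(j) = 0 (y(j) = 6*0 = 0)
A = 20 (A = -5*(-4) = 20)
M = 10 (M = 0 - 2*(-5) = 0 + 10 = 10)
D(r, U) = 10 (D(r, U) = 20 - 1*10 = 20 - 10 = 10)
D(99, -14 - 1*2)/453 = 10/453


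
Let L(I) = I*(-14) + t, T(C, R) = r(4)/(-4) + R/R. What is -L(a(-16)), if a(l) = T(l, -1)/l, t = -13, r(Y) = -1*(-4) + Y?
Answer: 111/8 ≈ 13.875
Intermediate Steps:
r(Y) = 4 + Y
T(C, R) = -1 (T(C, R) = (4 + 4)/(-4) + R/R = 8*(-¼) + 1 = -2 + 1 = -1)
a(l) = -1/l
L(I) = -13 - 14*I (L(I) = I*(-14) - 13 = -14*I - 13 = -13 - 14*I)
-L(a(-16)) = -(-13 - (-14)/(-16)) = -(-13 - (-14)*(-1)/16) = -(-13 - 14*1/16) = -(-13 - 7/8) = -1*(-111/8) = 111/8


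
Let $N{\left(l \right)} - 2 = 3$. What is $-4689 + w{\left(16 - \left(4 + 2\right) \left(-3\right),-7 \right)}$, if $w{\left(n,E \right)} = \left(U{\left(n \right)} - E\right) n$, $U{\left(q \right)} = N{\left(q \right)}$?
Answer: $-4281$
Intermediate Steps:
$N{\left(l \right)} = 5$ ($N{\left(l \right)} = 2 + 3 = 5$)
$U{\left(q \right)} = 5$
$w{\left(n,E \right)} = n \left(5 - E\right)$ ($w{\left(n,E \right)} = \left(5 - E\right) n = n \left(5 - E\right)$)
$-4689 + w{\left(16 - \left(4 + 2\right) \left(-3\right),-7 \right)} = -4689 + \left(16 - \left(4 + 2\right) \left(-3\right)\right) \left(5 - -7\right) = -4689 + \left(16 - 6 \left(-3\right)\right) \left(5 + 7\right) = -4689 + \left(16 - -18\right) 12 = -4689 + \left(16 + 18\right) 12 = -4689 + 34 \cdot 12 = -4689 + 408 = -4281$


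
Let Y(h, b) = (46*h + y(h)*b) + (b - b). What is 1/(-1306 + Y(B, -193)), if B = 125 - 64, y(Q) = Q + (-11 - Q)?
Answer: 1/3623 ≈ 0.00027601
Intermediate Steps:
y(Q) = -11
B = 61
Y(h, b) = -11*b + 46*h (Y(h, b) = (46*h - 11*b) + (b - b) = (-11*b + 46*h) + 0 = -11*b + 46*h)
1/(-1306 + Y(B, -193)) = 1/(-1306 + (-11*(-193) + 46*61)) = 1/(-1306 + (2123 + 2806)) = 1/(-1306 + 4929) = 1/3623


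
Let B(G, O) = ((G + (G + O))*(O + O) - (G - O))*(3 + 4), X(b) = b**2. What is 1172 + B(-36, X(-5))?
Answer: -14851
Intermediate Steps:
B(G, O) = -7*G + 7*O + 14*O*(O + 2*G) (B(G, O) = ((O + 2*G)*(2*O) + (O - G))*7 = (2*O*(O + 2*G) + (O - G))*7 = (O - G + 2*O*(O + 2*G))*7 = -7*G + 7*O + 14*O*(O + 2*G))
1172 + B(-36, X(-5)) = 1172 + (-7*(-36) + 7*(-5)**2 + 14*((-5)**2)**2 + 28*(-36)*(-5)**2) = 1172 + (252 + 7*25 + 14*25**2 + 28*(-36)*25) = 1172 + (252 + 175 + 14*625 - 25200) = 1172 + (252 + 175 + 8750 - 25200) = 1172 - 16023 = -14851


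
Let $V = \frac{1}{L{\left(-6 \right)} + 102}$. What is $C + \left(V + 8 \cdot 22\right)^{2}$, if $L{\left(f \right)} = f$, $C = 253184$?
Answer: $\frac{2618852353}{9216} \approx 2.8416 \cdot 10^{5}$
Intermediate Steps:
$V = \frac{1}{96}$ ($V = \frac{1}{-6 + 102} = \frac{1}{96} \approx 0.010417$)
$C + \left(V + 8 \cdot 22\right)^{2} = 253184 + \left(\frac{1}{96} + 8 \cdot 22\right)^{2} = 253184 + \left(\frac{1}{96} + 176\right)^{2} = 253184 + \left(\frac{16897}{96}\right)^{2} = 253184 + \frac{285508609}{9216} = \frac{2618852353}{9216}$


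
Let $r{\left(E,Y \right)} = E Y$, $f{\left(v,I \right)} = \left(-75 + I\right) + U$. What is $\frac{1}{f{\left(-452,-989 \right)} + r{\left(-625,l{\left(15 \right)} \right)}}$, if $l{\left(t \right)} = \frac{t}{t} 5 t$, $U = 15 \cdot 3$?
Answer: $- \frac{1}{47894} \approx -2.0879 \cdot 10^{-5}$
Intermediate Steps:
$U = 45$
$f{\left(v,I \right)} = -30 + I$ ($f{\left(v,I \right)} = \left(-75 + I\right) + 45 = -30 + I$)
$l{\left(t \right)} = 5 t$ ($l{\left(t \right)} = 1 \cdot 5 t = 5 t$)
$\frac{1}{f{\left(-452,-989 \right)} + r{\left(-625,l{\left(15 \right)} \right)}} = \frac{1}{\left(-30 - 989\right) - 625 \cdot 5 \cdot 15} = \frac{1}{-1019 - 46875} = \frac{1}{-47894} = - \frac{1}{47894}$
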